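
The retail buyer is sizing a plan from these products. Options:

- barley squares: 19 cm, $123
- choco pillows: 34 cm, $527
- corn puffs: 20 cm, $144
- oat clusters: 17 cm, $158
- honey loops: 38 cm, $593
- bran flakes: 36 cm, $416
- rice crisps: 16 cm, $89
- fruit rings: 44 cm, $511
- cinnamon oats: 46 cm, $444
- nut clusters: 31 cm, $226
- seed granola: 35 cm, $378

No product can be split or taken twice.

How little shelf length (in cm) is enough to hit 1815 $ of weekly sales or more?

143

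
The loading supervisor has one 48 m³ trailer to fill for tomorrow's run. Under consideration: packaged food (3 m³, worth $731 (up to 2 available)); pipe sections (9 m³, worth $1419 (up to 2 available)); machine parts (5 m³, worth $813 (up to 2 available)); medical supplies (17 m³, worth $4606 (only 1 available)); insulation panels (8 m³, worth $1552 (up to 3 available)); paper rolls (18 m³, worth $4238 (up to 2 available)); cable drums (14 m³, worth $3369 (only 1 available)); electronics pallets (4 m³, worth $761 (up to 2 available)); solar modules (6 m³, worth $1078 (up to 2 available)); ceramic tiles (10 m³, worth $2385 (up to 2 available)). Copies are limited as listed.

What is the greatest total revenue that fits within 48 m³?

Filling by ratio: 2×packaged food + medical supplies + cable drums + ceramic tiles for 11822, with 1 m³ left unused.
The 17 m³ tied up in packaged food and cable drums is better spent on paper rolls — total rises to 11960 (48 m³).
Nothing else within 48 m³ beats 11960.

11960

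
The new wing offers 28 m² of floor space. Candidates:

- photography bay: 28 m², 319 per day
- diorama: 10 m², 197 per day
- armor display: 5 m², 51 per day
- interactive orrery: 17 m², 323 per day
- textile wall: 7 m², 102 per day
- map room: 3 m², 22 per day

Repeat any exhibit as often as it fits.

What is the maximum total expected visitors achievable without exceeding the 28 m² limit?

520

Greedy by ratio would take 2×diorama + textile wall: 27 m² used, total 496.
Replace diorama and textile wall with interactive orrery: the trade gains 24 net, giving 520 at 27 m².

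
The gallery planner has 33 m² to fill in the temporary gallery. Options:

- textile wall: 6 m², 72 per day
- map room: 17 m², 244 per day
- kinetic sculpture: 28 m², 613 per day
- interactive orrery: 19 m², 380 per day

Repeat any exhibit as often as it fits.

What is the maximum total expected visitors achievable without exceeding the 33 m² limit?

Density check — kinetic sculpture 21.89, interactive orrery 20.00, map room 14.35 are the best per m².
Taking kinetic sculpture: 28 m² used, 613 in expected visitors.
No other feasible combination exceeds 613.

613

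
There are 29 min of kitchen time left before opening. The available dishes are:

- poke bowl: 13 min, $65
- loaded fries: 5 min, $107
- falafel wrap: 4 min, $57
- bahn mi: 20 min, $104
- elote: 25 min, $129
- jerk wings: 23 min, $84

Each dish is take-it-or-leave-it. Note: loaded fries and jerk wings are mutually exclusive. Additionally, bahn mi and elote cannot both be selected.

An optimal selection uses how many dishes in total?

The maximum profit within 29 min is 268.
One optimal bundle: loaded fries + falafel wrap + bahn mi (29 min).
Any selection reaching 268 contains exactly 3 dishes.

3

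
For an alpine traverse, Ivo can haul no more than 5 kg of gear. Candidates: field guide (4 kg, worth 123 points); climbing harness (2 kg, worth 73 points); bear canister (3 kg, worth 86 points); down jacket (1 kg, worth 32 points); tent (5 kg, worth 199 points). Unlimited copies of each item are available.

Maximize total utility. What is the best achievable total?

Density check — tent 39.80, climbing harness 36.50, down jacket 32.00 are the best per kg.
Taking tent: 5 kg used, 199 in utility.
No other feasible combination exceeds 199.

199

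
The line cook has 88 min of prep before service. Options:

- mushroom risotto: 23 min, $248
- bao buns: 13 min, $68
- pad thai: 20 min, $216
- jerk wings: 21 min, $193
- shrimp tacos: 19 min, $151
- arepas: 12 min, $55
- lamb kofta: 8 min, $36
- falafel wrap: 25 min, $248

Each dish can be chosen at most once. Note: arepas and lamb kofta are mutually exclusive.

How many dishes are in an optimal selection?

4

The maximum profit within 88 min is 863.
One optimal bundle: mushroom risotto + pad thai + shrimp tacos + falafel wrap (87 min).
All optima have 4 dishes.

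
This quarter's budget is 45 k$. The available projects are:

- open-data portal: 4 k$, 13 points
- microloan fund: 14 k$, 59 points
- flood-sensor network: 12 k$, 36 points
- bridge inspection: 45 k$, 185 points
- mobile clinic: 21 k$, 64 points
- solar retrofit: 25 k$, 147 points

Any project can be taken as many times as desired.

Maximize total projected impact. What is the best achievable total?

By projected impact per k$: solar retrofit 5.88, microloan fund 4.21, bridge inspection 4.11, open-data portal 3.25 lead.
Open-data portal + microloan fund + solar retrofit uses 43 of the 45 k$ and totals 219.

219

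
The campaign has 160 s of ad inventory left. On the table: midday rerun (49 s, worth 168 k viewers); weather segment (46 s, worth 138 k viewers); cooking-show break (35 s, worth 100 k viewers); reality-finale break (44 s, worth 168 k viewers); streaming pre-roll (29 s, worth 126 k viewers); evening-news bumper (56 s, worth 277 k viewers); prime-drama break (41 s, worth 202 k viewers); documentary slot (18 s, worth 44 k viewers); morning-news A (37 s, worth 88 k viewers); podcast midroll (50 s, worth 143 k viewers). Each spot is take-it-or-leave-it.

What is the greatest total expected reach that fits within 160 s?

691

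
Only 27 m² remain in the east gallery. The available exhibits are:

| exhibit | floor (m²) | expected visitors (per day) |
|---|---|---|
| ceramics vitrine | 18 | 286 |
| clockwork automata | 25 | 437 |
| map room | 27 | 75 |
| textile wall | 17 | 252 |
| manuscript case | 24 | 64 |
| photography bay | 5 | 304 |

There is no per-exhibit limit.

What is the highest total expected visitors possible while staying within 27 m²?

1520

Density check — photography bay 60.80, clockwork automata 17.48, ceramics vitrine 15.89, textile wall 14.82 are the best per m².
Best packing: 5×photography bay — 25 m², 1520 total.
No other feasible combination exceeds 1520.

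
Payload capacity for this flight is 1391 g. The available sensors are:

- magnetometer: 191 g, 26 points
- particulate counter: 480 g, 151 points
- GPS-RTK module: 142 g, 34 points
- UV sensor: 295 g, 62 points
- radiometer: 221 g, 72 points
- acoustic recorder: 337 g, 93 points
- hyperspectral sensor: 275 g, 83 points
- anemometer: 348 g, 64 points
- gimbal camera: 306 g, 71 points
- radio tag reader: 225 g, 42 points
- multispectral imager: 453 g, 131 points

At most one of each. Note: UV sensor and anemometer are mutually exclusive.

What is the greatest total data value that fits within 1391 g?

399

Taking particulate counter + radiometer + acoustic recorder + hyperspectral sensor: 1313 g used, 399 in data value.
Nothing else feasible within 1391 g beats 399.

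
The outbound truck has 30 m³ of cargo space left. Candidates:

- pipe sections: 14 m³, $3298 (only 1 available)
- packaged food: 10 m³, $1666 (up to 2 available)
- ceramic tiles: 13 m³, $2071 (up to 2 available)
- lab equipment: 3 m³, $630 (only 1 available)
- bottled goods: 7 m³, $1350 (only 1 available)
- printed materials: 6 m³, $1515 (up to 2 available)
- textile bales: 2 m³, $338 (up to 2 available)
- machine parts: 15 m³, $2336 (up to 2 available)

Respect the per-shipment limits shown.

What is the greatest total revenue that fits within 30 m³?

7004

A density-first pass picks pipe sections + lab equipment + 2×printed materials — 6958 at 29 m³.
Replace lab equipment with 2×textile bales: the trade gains 46 net, giving 7004 at 30 m³.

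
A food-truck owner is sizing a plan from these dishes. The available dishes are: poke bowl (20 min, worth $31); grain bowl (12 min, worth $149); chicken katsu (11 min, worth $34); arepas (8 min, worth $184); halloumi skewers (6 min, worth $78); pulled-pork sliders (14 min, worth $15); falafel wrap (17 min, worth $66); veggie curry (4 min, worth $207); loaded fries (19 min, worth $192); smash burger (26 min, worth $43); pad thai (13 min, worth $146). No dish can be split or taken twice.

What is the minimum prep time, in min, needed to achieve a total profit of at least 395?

Need the lightest bundle worth ≥ 395.
arepas + halloumi skewers + veggie curry reaches 469 using 18 min.
No combination under 18 min hits 395.

18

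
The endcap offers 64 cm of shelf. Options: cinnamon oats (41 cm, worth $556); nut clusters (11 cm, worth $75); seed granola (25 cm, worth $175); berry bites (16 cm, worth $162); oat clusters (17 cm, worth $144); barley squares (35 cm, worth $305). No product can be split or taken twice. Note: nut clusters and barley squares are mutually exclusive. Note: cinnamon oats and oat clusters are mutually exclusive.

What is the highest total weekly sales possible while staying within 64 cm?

718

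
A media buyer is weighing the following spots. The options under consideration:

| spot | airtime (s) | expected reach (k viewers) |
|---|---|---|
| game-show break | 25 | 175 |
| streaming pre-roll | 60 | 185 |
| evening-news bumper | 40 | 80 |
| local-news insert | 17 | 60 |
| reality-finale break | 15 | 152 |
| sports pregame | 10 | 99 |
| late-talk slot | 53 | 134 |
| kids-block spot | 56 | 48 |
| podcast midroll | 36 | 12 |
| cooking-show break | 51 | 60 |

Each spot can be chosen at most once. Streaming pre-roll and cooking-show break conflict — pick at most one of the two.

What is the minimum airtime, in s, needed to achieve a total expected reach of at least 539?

Need the lightest bundle worth ≥ 539.
Taking game-show break + reality-finale break + sports pregame + late-talk slot gives 560 (≥ 539) for 103 s.
Any bundle with less than 103 s falls short of 539.

103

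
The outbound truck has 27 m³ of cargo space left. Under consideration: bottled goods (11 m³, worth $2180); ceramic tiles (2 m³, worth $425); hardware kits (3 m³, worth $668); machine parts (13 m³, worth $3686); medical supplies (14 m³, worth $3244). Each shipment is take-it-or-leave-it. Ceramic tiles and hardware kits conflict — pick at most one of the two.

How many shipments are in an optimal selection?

Optimal total is 6930.
machine parts + medical supplies hits 6930 at 27 m³.
Every optimal selection uses 2 shipments.

2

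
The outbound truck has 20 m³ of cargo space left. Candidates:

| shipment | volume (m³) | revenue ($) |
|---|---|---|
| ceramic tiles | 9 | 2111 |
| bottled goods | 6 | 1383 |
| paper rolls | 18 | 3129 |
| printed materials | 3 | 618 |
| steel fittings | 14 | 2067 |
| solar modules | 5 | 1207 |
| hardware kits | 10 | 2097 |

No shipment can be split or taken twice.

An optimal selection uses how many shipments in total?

3

Optimal total is 4701.
ceramic tiles + bottled goods + solar modules hits 4701 at 20 m³.
All optima have 3 shipments.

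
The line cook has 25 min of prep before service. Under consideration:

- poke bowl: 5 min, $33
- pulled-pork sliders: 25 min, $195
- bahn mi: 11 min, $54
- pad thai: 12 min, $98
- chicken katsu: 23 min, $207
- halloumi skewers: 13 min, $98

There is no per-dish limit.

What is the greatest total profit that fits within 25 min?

Taking chicken katsu: 23 min used, 207 in profit.
That's the maximum — no swap from here does better than 207.

207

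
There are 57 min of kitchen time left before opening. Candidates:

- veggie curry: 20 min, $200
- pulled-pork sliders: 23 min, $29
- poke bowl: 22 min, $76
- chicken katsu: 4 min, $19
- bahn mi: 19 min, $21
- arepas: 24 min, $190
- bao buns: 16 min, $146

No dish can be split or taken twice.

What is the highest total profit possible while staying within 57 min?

A density-first pass picks veggie curry + chicken katsu + bao buns — 365 at 40 min.
Replace bao buns with arepas: the trade gains 44 net, giving 409 at 48 min.
Next best is veggie curry + arepas at 390 (44 min) — short by 19.

409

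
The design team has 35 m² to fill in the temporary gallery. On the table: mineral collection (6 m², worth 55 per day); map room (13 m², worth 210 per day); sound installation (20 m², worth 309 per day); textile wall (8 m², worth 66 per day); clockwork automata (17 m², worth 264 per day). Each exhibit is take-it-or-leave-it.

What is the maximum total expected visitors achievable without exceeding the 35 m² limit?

519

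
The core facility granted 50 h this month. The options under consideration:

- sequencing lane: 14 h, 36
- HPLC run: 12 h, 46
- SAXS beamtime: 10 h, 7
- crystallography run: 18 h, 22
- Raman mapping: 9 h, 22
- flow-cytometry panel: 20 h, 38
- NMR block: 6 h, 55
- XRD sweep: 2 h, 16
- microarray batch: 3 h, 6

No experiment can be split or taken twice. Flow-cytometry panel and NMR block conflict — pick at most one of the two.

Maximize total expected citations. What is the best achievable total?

181

Density check — NMR block 9.17, XRD sweep 8.00, HPLC run 3.83, sequencing lane 2.57 are the best per h.
Taking sequencing lane + HPLC run + Raman mapping + NMR block + XRD sweep + microarray batch: 46 h used, 181 in expected citations.
Nothing else feasible within 50 h beats 181.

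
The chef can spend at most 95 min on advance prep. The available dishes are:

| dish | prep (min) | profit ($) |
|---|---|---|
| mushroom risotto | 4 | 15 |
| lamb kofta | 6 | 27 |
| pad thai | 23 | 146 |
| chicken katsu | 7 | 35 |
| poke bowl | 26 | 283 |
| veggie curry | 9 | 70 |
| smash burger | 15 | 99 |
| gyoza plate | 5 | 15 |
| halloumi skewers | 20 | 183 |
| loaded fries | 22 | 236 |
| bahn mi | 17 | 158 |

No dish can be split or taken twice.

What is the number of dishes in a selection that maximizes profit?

5

The maximum profit within 95 min is 930.
For example poke bowl + veggie curry + halloumi skewers + loaded fries + bahn mi achieves it, using 94 min.
Any selection reaching 930 contains exactly 5 dishes.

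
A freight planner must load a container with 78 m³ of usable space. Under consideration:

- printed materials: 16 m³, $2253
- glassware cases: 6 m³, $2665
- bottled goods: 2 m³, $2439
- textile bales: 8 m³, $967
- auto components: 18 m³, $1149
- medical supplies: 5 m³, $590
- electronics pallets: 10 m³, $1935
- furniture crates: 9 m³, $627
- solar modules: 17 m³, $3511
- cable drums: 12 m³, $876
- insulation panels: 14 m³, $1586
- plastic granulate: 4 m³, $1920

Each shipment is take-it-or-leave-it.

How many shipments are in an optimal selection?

8

Optimal total is 17276.
printed materials + glassware cases + bottled goods + textile bales + electronics pallets + solar modules + insulation panels + plastic granulate hits 17276 at 77 m³.
Any selection reaching 17276 contains exactly 8 shipments.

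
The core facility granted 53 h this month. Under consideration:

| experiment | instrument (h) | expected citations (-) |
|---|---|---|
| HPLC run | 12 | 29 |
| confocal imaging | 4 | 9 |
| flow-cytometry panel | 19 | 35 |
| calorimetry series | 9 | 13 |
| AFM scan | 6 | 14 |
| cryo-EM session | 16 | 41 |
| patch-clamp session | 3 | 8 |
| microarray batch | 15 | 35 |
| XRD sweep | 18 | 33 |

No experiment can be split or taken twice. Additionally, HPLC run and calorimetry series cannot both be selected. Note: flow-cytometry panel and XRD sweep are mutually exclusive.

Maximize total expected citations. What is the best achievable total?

128

Filling by ratio: HPLC run + AFM scan + cryo-EM session + patch-clamp session + microarray batch for 127, with 1 h left unused.
The 3 h tied up in patch-clamp session is better spent on confocal imaging — total rises to 128 (53 h).
An exhaustive check of the 512 subsets confirms 128.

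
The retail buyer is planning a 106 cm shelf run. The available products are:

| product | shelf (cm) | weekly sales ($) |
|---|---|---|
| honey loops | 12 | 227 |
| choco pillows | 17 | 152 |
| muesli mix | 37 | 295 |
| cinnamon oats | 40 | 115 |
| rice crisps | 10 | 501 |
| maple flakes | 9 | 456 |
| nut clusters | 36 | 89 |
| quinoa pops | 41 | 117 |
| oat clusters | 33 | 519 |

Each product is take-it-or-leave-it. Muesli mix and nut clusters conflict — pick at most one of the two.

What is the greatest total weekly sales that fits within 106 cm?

1998

Filling by ratio: honey loops + choco pillows + rice crisps + maple flakes + oat clusters for 1855, with 25 cm left unused.
Replace choco pillows with muesli mix: the trade gains 143 net, giving 1998 at 101 cm.
Next best is choco pillows + muesli mix + rice crisps + maple flakes + oat clusters at 1923 (106 cm) — short by 75.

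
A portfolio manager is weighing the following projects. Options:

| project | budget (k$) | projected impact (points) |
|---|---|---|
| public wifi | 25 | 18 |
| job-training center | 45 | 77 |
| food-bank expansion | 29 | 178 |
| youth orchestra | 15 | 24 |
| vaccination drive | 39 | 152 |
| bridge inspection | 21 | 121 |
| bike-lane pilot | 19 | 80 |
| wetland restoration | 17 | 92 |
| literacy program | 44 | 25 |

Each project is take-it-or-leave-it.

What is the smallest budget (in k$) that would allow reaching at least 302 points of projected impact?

65

Look for the lowest-budget combination reaching 302.
food-bank expansion + youth orchestra + bridge inspection reaches 323 using 65 k$.
Below 65 k$ the best achievable stays under 302.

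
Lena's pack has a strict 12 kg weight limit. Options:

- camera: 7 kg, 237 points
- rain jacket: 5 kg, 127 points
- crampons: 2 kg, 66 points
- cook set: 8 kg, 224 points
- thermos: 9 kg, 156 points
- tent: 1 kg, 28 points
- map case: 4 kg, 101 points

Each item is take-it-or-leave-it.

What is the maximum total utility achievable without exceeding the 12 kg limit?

366

By utility per kg: camera 33.86, crampons 33.00, cook set 28.00, tent 28.00 lead.
A density-first pass picks camera + crampons + tent — 331 at 10 kg.
The 2 kg tied up in crampons is better spent on map case — total rises to 366 (12 kg).
Nothing else within 12 kg beats 366.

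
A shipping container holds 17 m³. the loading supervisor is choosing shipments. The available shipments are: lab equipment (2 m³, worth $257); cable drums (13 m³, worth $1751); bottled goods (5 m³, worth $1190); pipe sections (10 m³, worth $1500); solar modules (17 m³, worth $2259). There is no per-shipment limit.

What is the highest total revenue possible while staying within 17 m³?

3827

Ranking by ratio (revenue/m³): bottled goods 238.00, pipe sections 150.00, cable drums 134.69.
Taking lab equipment + 3×bottled goods: 17 m³ used, 3827 in revenue.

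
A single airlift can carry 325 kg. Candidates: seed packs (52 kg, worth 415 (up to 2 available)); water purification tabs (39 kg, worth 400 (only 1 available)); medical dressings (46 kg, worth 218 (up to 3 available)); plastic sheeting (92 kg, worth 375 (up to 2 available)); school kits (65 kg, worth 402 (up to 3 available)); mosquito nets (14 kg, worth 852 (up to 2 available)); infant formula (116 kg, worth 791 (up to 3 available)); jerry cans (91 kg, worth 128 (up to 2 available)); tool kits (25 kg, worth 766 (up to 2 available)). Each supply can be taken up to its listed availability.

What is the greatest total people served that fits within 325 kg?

4902

The ratio heuristic lands on 2×seed packs + water purification tabs + school kits + 2×mosquito nets + 2×tool kits (4868) but leaves 39 kg idle.
Dropping school kits frees 65 kg; slotting in 2×medical dressings (92 kg) lifts the total to 4902 at 313 kg.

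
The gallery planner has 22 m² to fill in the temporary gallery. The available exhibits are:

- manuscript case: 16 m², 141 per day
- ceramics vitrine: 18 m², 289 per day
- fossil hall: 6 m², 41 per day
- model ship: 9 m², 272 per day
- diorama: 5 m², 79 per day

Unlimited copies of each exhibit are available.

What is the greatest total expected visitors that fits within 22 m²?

544

Ranking by ratio (expected visitors/m²): model ship 30.22, ceramics vitrine 16.06, diorama 15.80, manuscript case 8.81.
The ratio ordering already packs tightly: 2×model ship, 18 m², 544.
That's the maximum — no swap from here does better than 544.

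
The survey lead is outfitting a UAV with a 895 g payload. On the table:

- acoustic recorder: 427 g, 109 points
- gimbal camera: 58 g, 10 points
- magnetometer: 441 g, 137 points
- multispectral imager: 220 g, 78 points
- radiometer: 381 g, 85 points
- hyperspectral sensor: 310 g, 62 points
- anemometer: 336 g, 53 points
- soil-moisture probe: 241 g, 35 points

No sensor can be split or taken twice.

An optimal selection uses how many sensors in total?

Best achievable data value is 246.
One optimal bundle: acoustic recorder + magnetometer (868 g).
All optima have 2 sensors.

2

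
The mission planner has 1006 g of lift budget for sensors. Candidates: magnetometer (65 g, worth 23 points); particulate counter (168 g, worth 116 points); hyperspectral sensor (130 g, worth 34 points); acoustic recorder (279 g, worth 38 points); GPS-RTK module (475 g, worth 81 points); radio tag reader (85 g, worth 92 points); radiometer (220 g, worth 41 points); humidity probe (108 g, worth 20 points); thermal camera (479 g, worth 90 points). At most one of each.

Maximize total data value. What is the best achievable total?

355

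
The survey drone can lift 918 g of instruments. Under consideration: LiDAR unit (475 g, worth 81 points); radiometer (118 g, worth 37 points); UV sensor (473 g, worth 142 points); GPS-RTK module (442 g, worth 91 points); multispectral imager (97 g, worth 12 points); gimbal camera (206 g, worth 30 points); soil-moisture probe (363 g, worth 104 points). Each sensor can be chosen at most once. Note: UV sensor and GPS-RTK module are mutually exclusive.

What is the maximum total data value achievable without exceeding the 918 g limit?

A density-first pass picks radiometer + UV sensor + multispectral imager + gimbal camera — 221 at 894 g.
Replace radiometer and multispectral imager and gimbal camera with soil-moisture probe: the trade gains 25 net, giving 246 at 836 g.
Every other selection either busts 918 g or breaks a pairing rule or fails to beat 246.

246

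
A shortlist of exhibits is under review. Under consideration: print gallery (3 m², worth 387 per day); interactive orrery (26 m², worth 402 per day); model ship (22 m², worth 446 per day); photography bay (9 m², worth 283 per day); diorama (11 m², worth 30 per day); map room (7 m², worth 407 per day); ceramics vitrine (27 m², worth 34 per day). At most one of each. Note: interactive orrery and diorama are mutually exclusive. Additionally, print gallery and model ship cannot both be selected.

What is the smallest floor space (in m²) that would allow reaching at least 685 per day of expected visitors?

10

Look for the lowest-floor combination reaching 685.
print gallery + map room reaches 794 using 10 m².
Below 10 m² the best achievable stays under 685.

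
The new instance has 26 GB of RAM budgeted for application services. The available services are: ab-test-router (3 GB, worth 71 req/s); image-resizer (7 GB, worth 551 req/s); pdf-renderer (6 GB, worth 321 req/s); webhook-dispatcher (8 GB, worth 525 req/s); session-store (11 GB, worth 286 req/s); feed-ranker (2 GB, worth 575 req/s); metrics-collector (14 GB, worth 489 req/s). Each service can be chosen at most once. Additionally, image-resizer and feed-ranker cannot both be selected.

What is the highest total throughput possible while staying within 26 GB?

Ranking by ratio (throughput/GB): feed-ranker 287.50, image-resizer 78.71, webhook-dispatcher 65.62, pdf-renderer 53.50.
Webhook-dispatcher + feed-ranker + metrics-collector uses 24 of the 26 GB and totals 1589.
Every other selection either busts 26 GB or breaks a pairing rule or fails to beat 1589.

1589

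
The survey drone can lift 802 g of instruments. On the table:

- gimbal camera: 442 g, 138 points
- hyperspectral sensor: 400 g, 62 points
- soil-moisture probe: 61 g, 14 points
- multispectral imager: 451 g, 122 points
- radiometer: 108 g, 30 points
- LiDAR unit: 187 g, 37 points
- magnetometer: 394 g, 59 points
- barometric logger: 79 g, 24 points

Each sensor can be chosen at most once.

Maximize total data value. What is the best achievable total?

Taking the top-ratio sensors first gives gimbal camera + soil-moisture probe + radiometer + barometric logger for 206 (690 g).
The 79 g tied up in barometric logger is better spent on LiDAR unit — total rises to 219 (798 g).
Next best is gimbal camera + soil-moisture probe + LiDAR unit + barometric logger at 213 (769 g) — short by 6.

219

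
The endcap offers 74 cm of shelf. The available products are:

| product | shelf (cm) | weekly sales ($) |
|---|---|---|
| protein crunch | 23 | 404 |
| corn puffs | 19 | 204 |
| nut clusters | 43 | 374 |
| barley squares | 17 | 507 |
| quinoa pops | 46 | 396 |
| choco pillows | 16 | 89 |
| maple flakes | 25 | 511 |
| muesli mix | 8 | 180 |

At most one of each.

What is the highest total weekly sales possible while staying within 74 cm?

1602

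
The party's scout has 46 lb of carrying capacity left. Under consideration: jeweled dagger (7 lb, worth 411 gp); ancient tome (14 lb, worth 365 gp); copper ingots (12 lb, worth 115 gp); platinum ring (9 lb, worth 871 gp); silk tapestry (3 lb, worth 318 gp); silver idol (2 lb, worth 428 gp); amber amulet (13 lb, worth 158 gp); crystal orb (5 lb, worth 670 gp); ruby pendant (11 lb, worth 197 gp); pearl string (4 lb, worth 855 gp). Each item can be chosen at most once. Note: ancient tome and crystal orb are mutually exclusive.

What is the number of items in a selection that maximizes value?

The maximum value within 46 lb is 3750.
One optimal bundle: jeweled dagger + platinum ring + silk tapestry + silver idol + crystal orb + ruby pendant + pearl string (41 lb).
All optima have 7 items.

7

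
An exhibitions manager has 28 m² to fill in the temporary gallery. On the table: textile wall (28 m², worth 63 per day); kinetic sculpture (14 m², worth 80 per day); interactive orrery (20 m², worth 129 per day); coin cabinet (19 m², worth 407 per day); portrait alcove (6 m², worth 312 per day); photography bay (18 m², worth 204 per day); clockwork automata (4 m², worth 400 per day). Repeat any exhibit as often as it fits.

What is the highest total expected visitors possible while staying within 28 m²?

2800

Best packing: 7×clockwork automata — 28 m², 2800 total.
Nothing else within 28 m² beats 2800.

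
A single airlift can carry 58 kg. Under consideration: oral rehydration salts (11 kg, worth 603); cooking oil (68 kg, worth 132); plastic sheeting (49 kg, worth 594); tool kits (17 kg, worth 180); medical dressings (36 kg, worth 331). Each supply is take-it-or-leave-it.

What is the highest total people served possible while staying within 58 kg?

934

A density-first pass picks oral rehydration salts + tool kits — 783 at 28 kg.
Replace tool kits with medical dressings: the trade gains 151 net, giving 934 at 47 kg.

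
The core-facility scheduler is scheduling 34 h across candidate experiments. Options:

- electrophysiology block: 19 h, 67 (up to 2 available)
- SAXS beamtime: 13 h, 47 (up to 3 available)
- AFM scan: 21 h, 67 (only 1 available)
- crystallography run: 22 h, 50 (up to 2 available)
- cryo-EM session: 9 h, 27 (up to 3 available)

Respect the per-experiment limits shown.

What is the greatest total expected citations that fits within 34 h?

Ranking by ratio (expected citations/h): SAXS beamtime 3.62, electrophysiology block 3.53, AFM scan 3.19.
Filling by ratio: 2×SAXS beamtime for 94, with 8 h left unused.
Dropping SAXS beamtime frees 13 h; slotting in AFM scan (21 h) lifts the total to 114 at 34 h.
No other feasible combination exceeds 114.

114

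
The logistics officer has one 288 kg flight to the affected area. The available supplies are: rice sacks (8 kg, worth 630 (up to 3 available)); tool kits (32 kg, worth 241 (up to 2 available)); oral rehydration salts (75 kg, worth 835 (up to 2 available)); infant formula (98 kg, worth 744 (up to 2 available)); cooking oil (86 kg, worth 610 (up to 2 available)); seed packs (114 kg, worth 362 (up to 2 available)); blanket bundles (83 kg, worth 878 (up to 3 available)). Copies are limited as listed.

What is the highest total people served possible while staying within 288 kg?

A density-first pass picks 3×rice sacks + 2×oral rehydration salts + blanket bundles — 4438 at 257 kg.
The 150 kg tied up in 2×oral rehydration salts is better spent on 2×blanket bundles — total rises to 4524 (273 kg).
No other feasible combination exceeds 4524.

4524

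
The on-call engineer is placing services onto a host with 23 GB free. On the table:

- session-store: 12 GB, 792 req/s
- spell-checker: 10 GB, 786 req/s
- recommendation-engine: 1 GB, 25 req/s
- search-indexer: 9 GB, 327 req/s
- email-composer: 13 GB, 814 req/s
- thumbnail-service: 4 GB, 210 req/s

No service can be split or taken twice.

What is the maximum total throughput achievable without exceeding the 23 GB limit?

Best packing: session-store + spell-checker + recommendation-engine — 23 GB, 1603 total.

1603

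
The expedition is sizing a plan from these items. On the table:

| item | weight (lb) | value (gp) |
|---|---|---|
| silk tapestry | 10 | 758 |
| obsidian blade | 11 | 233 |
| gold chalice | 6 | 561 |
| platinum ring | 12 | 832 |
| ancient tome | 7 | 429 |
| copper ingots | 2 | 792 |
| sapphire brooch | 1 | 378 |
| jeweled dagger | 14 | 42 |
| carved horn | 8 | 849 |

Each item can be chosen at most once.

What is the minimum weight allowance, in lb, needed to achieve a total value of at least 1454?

Need the lightest bundle worth ≥ 1454.
gold chalice + copper ingots + sapphire brooch: 1731 value at 9 lb.
No combination under 9 lb hits 1454.

9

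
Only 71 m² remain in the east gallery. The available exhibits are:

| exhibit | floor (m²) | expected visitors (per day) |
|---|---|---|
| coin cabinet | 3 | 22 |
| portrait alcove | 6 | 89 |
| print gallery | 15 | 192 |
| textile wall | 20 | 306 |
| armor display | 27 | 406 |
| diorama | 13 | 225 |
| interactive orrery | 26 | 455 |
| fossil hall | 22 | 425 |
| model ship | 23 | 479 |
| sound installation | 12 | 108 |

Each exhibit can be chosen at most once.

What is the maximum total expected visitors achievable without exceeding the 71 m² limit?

1359

Taking interactive orrery + fossil hall + model ship: 71 m² used, 1359 in expected visitors.
An exhaustive check of the 1024 subsets confirms 1359.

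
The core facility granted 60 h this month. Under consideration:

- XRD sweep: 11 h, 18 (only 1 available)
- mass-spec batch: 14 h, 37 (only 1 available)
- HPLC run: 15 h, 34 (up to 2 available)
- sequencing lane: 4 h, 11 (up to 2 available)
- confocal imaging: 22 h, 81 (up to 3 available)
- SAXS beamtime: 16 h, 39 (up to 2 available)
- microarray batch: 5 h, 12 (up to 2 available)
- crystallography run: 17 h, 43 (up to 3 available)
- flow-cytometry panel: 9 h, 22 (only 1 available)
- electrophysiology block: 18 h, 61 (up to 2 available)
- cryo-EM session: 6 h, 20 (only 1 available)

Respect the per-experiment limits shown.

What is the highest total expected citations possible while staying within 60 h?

Greedy by ratio would take 2×sequencing lane + 2×confocal imaging + cryo-EM session: 58 h used, total 204.
Dropping 2×sequencing lane frees 8 h; slotting in 2×microarray batch (10 h) lifts the total to 206 at 60 h.
Nothing else within 60 h beats 206.

206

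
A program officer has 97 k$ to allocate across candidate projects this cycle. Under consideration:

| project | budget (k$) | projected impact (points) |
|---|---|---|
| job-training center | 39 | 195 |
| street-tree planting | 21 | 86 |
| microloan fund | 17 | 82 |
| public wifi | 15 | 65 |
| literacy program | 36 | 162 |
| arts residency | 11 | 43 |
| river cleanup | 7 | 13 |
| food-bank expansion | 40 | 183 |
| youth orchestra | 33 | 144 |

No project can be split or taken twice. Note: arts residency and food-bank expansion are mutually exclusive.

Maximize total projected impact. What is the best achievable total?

The ratio ordering already packs tightly: job-training center + microloan fund + food-bank expansion, 96 k$, 460.
Runner-up job-training center + street-tree planting + literacy program tops out at 443.

460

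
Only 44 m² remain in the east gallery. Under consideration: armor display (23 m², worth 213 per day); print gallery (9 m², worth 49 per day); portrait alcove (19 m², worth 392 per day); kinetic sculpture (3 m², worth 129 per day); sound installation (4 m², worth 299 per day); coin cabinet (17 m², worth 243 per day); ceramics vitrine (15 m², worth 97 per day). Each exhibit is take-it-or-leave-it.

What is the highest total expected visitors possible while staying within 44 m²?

Best packing: portrait alcove + kinetic sculpture + sound installation + coin cabinet — 43 m², 1063 total.
Nothing else within 44 m² beats 1063.

1063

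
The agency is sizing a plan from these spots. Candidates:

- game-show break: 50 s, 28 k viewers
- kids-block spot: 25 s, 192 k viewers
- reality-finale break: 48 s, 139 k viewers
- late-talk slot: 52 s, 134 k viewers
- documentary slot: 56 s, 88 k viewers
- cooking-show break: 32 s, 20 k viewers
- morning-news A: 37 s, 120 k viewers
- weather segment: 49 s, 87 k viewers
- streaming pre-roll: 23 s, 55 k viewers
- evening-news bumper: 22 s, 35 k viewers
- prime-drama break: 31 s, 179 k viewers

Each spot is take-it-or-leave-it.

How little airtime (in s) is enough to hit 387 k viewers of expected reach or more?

Minimise s subject to total expected reach ≥ 387.
kids-block spot + evening-news bumper + prime-drama break: 406 expected reach at 78 s.
Below 78 s the best achievable stays under 387.

78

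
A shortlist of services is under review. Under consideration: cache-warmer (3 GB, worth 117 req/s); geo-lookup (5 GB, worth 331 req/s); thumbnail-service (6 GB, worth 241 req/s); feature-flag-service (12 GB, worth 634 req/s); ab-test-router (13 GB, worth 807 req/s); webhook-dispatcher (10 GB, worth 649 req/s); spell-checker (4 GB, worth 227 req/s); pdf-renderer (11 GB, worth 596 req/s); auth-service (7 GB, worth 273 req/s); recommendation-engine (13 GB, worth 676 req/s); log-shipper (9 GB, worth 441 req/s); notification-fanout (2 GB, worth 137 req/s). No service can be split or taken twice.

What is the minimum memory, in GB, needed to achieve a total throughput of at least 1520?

Need the lightest bundle worth ≥ 1520.
Taking ab-test-router + webhook-dispatcher + notification-fanout gives 1593 (≥ 1520) for 25 GB.
No combination under 25 GB hits 1520.

25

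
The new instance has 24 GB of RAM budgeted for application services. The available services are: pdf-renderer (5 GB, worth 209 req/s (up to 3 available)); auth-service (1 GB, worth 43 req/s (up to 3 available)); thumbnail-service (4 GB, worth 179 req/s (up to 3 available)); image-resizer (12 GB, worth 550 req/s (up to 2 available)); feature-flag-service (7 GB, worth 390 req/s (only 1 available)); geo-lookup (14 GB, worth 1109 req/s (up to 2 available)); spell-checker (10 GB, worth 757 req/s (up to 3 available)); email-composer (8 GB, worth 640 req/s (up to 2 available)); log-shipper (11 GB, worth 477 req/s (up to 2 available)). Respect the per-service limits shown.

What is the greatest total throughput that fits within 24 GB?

1866

A density-first pass picks auth-service + feature-flag-service + 2×email-composer — 1713 at 24 GB.
A better packing is geo-lookup + spell-checker: 24 GB, total 1866.
Every other selection either busts 24 GB or exceeds an availability limit or fails to beat 1866.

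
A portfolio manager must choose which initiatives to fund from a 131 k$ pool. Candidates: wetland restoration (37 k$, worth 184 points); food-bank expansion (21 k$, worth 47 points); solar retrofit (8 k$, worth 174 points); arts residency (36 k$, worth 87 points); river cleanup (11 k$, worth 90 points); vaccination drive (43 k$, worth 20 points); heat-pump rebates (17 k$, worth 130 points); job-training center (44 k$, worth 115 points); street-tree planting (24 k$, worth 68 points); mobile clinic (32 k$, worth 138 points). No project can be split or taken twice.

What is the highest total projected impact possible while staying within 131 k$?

By projected impact per k$: solar retrofit 21.75, river cleanup 8.18, heat-pump rebates 7.65, wetland restoration 4.97 lead.
Wetland restoration + solar retrofit + river cleanup + heat-pump rebates + street-tree planting + mobile clinic uses 129 of the 131 k$ and totals 784.
An exhaustive check of the 1024 subsets confirms 784.

784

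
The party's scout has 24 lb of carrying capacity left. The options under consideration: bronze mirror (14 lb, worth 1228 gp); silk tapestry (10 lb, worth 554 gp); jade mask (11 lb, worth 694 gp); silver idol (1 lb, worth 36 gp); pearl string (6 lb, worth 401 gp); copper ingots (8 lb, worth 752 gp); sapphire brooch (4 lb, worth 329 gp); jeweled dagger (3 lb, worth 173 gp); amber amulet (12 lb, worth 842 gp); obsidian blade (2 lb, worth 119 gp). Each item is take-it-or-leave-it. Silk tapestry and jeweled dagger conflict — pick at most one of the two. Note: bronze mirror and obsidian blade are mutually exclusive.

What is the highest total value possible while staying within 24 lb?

2016

Best packing: bronze mirror + silver idol + copper ingots — 23 lb, 2016 total.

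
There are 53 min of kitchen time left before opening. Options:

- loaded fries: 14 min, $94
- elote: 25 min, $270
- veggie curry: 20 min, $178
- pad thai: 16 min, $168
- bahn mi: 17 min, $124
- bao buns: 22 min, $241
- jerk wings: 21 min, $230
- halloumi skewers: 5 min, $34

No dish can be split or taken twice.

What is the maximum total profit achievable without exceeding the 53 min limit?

545

Taking the top-ratio dishes first gives bao buns + jerk wings + halloumi skewers for 505 (48 min).
The 21 min tied up in jerk wings is better spent on elote — total rises to 545 (52 min).
Next best is elote + jerk wings + halloumi skewers at 534 (51 min) — short by 11.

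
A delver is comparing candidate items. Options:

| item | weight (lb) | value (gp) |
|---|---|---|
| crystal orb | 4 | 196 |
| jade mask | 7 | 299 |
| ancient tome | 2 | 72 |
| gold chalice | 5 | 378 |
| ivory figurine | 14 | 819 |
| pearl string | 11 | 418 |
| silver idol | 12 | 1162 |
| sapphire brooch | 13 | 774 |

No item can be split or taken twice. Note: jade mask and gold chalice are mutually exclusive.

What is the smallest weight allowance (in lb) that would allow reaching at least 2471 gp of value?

Need the lightest bundle worth ≥ 2471.
crystal orb + gold chalice + silver idol + sapphire brooch: 2510 value at 34 lb.
Below 34 lb the best achievable stays under 2471.

34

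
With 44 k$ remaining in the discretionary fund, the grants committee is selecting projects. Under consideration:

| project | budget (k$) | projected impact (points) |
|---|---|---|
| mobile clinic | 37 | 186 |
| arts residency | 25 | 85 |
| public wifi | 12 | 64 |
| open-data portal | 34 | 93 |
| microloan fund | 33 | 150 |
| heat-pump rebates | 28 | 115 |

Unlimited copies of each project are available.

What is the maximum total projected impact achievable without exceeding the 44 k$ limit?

192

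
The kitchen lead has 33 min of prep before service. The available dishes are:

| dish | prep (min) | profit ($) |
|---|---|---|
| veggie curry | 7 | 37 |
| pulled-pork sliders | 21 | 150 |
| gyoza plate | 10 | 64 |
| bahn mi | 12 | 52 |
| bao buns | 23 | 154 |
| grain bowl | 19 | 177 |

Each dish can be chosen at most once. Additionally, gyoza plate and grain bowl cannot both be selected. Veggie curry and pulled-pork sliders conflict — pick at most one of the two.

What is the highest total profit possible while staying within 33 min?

Ranking by ratio (profit/min): grain bowl 9.32, pulled-pork sliders 7.14, bao buns 6.70, gyoza plate 6.40.
Taking bahn mi + grain bowl: 31 min used, 229 in profit.
The spare 2 min is too small for any remaining dish, and no feasible exchange beats 229.

229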